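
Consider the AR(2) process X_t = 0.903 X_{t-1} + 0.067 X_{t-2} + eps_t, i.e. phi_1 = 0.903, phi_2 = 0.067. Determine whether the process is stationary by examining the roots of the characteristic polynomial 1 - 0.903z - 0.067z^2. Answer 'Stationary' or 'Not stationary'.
\text{Stationary}

The AR(p) characteristic polynomial is P(z) = 1 - 0.903z - 0.067z^2.
Stationarity requires all roots to lie outside the unit circle, i.e. |z| > 1 for every root.
Set 1 + (-0.903) z + (-0.067) z^2 = 0, i.e. a z^2 + b z + c = 0 with a = -0.067, b = -0.903, c = 1.
Discriminant D = b^2 - 4ac = (-0.903)^2 - 4*(-0.067)*1 = 0.815409 - (-0.268) = 1.083409.
D >= 0, so the roots are real: z = (-b +/- sqrt(D)) / (2a) = (0.903 +/- 1.040869) / (-0.134).
  z_1 = (0.903 + 1.040869) / (-0.134) = -14.5065,   |z_1| = 14.5065.
  z_2 = (0.903 - 1.040869) / (-0.134) = 1.0289,   |z_2| = 1.0289.
Moduli of all roots: 14.5065, 1.0289.
All moduli strictly greater than 1? Yes.
Verdict: Stationary.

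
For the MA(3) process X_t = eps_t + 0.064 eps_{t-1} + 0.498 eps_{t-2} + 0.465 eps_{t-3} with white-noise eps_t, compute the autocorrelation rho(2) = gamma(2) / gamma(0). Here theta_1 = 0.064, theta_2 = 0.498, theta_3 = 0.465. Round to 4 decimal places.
\rho(2) = 0.3594

For an MA(q) process with theta_0 = 1, the autocovariance is
  gamma(k) = sigma^2 * sum_{i=0..q-k} theta_i * theta_{i+k},
and rho(k) = gamma(k) / gamma(0). Sigma^2 cancels.
  numerator   = (1)*(0.498) + (0.064)*(0.465) = 0.52776.
  denominator = (1)^2 + (0.064)^2 + (0.498)^2 + (0.465)^2 = 1.468325.
  rho(2) = 0.52776 / 1.468325 = 0.3594.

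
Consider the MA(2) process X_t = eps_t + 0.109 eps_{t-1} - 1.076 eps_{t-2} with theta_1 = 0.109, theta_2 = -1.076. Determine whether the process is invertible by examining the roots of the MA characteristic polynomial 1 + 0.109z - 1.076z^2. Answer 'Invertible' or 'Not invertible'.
\text{Not invertible}

The MA(q) characteristic polynomial is P(z) = 1 + 0.109z - 1.076z^2.
Invertibility requires all roots to lie outside the unit circle, i.e. |z| > 1 for every root.
Set 1 + (0.109) z + (-1.076) z^2 = 0, i.e. a z^2 + b z + c = 0 with a = -1.076, b = 0.109, c = 1.
Discriminant D = b^2 - 4ac = (0.109)^2 - 4*(-1.076)*1 = 0.011881 - (-4.304) = 4.315881.
D >= 0, so the roots are real: z = (-b +/- sqrt(D)) / (2a) = (-0.109 +/- 2.07747) / (-2.152).
  z_1 = (-0.109 + 2.07747) / (-2.152) = -0.9147,   |z_1| = 0.9147.
  z_2 = (-0.109 - 2.07747) / (-2.152) = 1.016,   |z_2| = 1.016.
Moduli of all roots: 0.9147, 1.0160.
All moduli strictly greater than 1? No.
Verdict: Not invertible.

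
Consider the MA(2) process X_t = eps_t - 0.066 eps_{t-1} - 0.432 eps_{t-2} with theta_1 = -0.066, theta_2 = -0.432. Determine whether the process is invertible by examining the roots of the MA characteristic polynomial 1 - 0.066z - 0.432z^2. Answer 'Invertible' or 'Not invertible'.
\text{Invertible}

The MA(q) characteristic polynomial is P(z) = 1 - 0.066z - 0.432z^2.
Invertibility requires all roots to lie outside the unit circle, i.e. |z| > 1 for every root.
Set 1 + (-0.066) z + (-0.432) z^2 = 0, i.e. a z^2 + b z + c = 0 with a = -0.432, b = -0.066, c = 1.
Discriminant D = b^2 - 4ac = (-0.066)^2 - 4*(-0.432)*1 = 0.004356 - (-1.728) = 1.732356.
D >= 0, so the roots are real: z = (-b +/- sqrt(D)) / (2a) = (0.066 +/- 1.31619) / (-0.864).
  z_1 = (0.066 + 1.31619) / (-0.864) = -1.5998,   |z_1| = 1.5998.
  z_2 = (0.066 - 1.31619) / (-0.864) = 1.447,   |z_2| = 1.447.
Moduli of all roots: 1.5998, 1.4470.
All moduli strictly greater than 1? Yes.
Verdict: Invertible.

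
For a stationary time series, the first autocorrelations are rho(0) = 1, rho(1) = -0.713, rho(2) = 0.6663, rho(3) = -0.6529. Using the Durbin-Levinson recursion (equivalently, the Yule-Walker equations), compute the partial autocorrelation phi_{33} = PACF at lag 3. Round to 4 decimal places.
\phi_{33} = -0.2300

The PACF at lag k is phi_{kk}, the last component of the solution
to the Yule-Walker system G_k phi = r_k where
  (G_k)_{ij} = rho(|i - j|), (r_k)_i = rho(i), i,j = 1..k.
Equivalently, Durbin-Levinson gives phi_{kk} iteratively:
  phi_{11} = rho(1)
  phi_{kk} = [rho(k) - sum_{j=1..k-1} phi_{k-1,j} rho(k-j)]
            / [1 - sum_{j=1..k-1} phi_{k-1,j} rho(j)],
  phi_{k,j} = phi_{k-1,j} - phi_{kk} phi_{k-1,k-j},  j = 1..k-1.
Step k = 1:
  phi_11 = rho(1) = -0.713.
Step k = 2:
  phi_22 = [rho(2) - phi_11 rho(1)] / [1 - phi_11 rho(1)] = [0.6663 - (-0.713)(-0.713)] / [1 - (-0.713)(-0.713)]
         = 0.157931 / 0.491631 = 0.321239.
  Update: phi_21 = phi_11 - phi_22 phi_11 = -0.713 - (0.321239)(-0.713) = -0.483957.
Step k = 3:
  phi_33 = [rho(3) - phi_21 rho(2) - phi_22 rho(1)] / [1 - phi_21 rho(1) - phi_22 rho(2)]
    numerator   = -0.6529 - (-0.483957)(0.6663) - (0.321239)(-0.713) = -0.10139634
    denominator = 1 - (-0.483957)(-0.713) - (0.321239)(0.6663) = 0.44089742
  phi_33 = -0.10139634 / 0.44089742 = -0.23.
Therefore phi_{33} = -0.2300.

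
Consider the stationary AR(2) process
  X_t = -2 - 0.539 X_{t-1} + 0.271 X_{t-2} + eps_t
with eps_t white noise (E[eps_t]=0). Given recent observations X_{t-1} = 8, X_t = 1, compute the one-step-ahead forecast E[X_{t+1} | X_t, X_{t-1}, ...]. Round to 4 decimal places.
E[X_{t+1} \mid \mathcal F_t] = -0.3710

For an AR(p) model X_t = c + sum_i phi_i X_{t-i} + eps_t, the
one-step-ahead conditional mean is
  E[X_{t+1} | X_t, ...] = c + sum_i phi_i X_{t+1-i}.
Substitute known values:
  E[X_{t+1} | ...] = -2 + (-0.539) * (1) + (0.271) * (8)
                   = -0.3710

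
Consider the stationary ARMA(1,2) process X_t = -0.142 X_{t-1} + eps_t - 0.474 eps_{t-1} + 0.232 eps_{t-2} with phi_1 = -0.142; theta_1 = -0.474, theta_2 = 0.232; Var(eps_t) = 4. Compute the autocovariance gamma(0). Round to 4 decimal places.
\gamma(0) = 5.9345

Multiply the model equation by X_{t-k} and take expectations. With theta_0 = psi_0 = 1 and psi_j the MA(infinity) weights, this gives
  gamma(k) - sum_i phi_i gamma(k-i) = c_k,
  c_k = sigma^2 * sum_{j=k..q} theta_j psi_{j-k}   (c_k = 0 for k > q),
using gamma(-m) = gamma(m).
psi-weights needed (psi_j = theta_j + sum_i phi_i psi_{j-i}):
  psi_1 = theta_1 + phi_1 = -0.474 + (-0.142) = -0.616
  psi_2 = theta_2 + phi_1 psi_1 = 0.232 + (-0.142)(-0.616) = 0.319472
Right-hand sides:
  c_0 = sigma^2 (1 + theta_1 psi_1 + theta_2 psi_2) = 4 * (1 + (-0.474)(-0.616) + (0.232)(0.319472)) = 4 * 1.366102 = 5.464406
  c_1 = sigma^2 (theta_1 + theta_2 psi_1) = 4 * (-0.474 + (0.232)(-0.616)) = -2.467648
  c_2 = sigma^2 theta_2 = 4 * (0.232) = 0.928
Equations for k = 0 and k = 1 (AR order 1):
  gamma(0) = phi_1 gamma(1) + c_0
  gamma(1) = phi_1 gamma(0) + c_1
Substituting the second into the first: gamma(0) (1 - phi_1^2) = c_0 + phi_1 c_1, so
  gamma(0) = (c_0 + phi_1 c_1) / (1 - phi_1^2) = (5.464406 + (-0.142)(-2.467648)) / (1 - (-0.142)^2) = 5.814812 / 0.979836 = 5.934475.
Therefore gamma(0) = 5.9345 (to 4 decimal places).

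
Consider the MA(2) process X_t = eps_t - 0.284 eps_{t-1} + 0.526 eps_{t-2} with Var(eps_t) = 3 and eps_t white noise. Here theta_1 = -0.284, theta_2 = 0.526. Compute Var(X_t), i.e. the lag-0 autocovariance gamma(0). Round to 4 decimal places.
\gamma(0) = 4.0720

For an MA(q) process X_t = eps_t + sum_i theta_i eps_{t-i} with
Var(eps_t) = sigma^2, the variance is
  gamma(0) = sigma^2 * (1 + sum_i theta_i^2).
  sum_i theta_i^2 = (-0.284)^2 + (0.526)^2 = 0.080656 + 0.276676 = 0.357332.
  gamma(0) = 3 * (1 + 0.357332) = 3 * 1.357332 = 4.071996, which rounds to 4.0720.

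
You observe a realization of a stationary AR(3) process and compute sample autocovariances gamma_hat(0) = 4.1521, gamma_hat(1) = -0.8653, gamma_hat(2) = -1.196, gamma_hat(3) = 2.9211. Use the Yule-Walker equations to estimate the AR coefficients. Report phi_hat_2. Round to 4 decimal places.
\hat\phi_{2} = -0.1630

The Yule-Walker equations for an AR(p) process read, in matrix form,
  Gamma_p phi = r_p,   with   (Gamma_p)_{ij} = gamma(|i - j|),
                       (r_p)_i = gamma(i),   i,j = 1..p.
Substitute the sample gammas (Toeplitz matrix and right-hand side of size 3):
  Gamma_p = [[4.1521, -0.8653, -1.196], [-0.8653, 4.1521, -0.8653], [-1.196, -0.8653, 4.1521]]
  r_p     = [-0.8653, -1.196, 2.9211]
Written out (R1..R3):
  (R1) 4.1521 phi_1 - 0.8653 phi_2 - 1.196 phi_3 = -0.8653
  (R2) -0.8653 phi_1 + 4.1521 phi_2 - 0.8653 phi_3 = -1.196
  (R3) -1.196 phi_1 - 0.8653 phi_2 + 4.1521 phi_3 = 2.9211
Gaussian elimination:
  R2 <- R2 - (-0.8653/4.1521) R1 = R2 - (-0.208401) R1:  3.971771 phi_2 - 1.114547 phi_3 = -1.376329
  R3 <- R3 - (-1.196/4.1521) R1 = R3 - (-0.288047) R1:  -1.114547 phi_2 + 3.807596 phi_3 = 2.671853
  R3 <- R3 - (-1.114547/3.971771) R2 = R3 - (-0.280617) R2:  3.494835 phi_3 = 2.285631
Back-substitution:
  phi_hat_3 = 2.285631 / 3.494835 = 0.654003
  phi_hat_2 = (-1.376329 - (-1.114547)(0.654003)) / 3.971771 = -0.163003
  phi_hat_1 = (-0.8653 - (-0.8653)(-0.163003) - (-1.196)(0.654003)) / 4.1521 = -0.053987
So phi_hat = [-0.0540, -0.1630, 0.6540].
Therefore phi_hat_2 = -0.1630.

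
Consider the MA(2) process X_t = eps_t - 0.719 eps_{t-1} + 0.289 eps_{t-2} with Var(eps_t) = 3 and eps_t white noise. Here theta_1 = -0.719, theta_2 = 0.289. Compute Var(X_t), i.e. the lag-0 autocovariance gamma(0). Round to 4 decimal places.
\gamma(0) = 4.8014

For an MA(q) process X_t = eps_t + sum_i theta_i eps_{t-i} with
Var(eps_t) = sigma^2, the variance is
  gamma(0) = sigma^2 * (1 + sum_i theta_i^2).
  sum_i theta_i^2 = (-0.719)^2 + (0.289)^2 = 0.516961 + 0.083521 = 0.600482.
  gamma(0) = 3 * (1 + 0.600482) = 3 * 1.600482 = 4.801446, which rounds to 4.8014.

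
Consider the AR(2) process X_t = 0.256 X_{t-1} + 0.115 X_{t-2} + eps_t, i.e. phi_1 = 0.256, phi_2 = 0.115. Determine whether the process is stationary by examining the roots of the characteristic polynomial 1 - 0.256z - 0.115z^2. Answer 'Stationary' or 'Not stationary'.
\text{Stationary}

The AR(p) characteristic polynomial is P(z) = 1 - 0.256z - 0.115z^2.
Stationarity requires all roots to lie outside the unit circle, i.e. |z| > 1 for every root.
Set 1 + (-0.256) z + (-0.115) z^2 = 0, i.e. a z^2 + b z + c = 0 with a = -0.115, b = -0.256, c = 1.
Discriminant D = b^2 - 4ac = (-0.256)^2 - 4*(-0.115)*1 = 0.065536 - (-0.46) = 0.525536.
D >= 0, so the roots are real: z = (-b +/- sqrt(D)) / (2a) = (0.256 +/- 0.724939) / (-0.23).
  z_1 = (0.256 + 0.724939) / (-0.23) = -4.265,   |z_1| = 4.265.
  z_2 = (0.256 - 0.724939) / (-0.23) = 2.0389,   |z_2| = 2.0389.
Moduli of all roots: 4.2650, 2.0389.
All moduli strictly greater than 1? Yes.
Verdict: Stationary.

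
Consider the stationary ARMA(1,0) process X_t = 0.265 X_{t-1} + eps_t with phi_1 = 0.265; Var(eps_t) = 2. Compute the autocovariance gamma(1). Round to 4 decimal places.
\gamma(1) = 0.5700

Multiply the model equation by X_{t-k} and take expectations. With theta_0 = psi_0 = 1 and psi_j the MA(infinity) weights, this gives
  gamma(k) - sum_i phi_i gamma(k-i) = c_k,
  c_k = sigma^2 * sum_{j=k..q} theta_j psi_{j-k}   (c_k = 0 for k > q),
using gamma(-m) = gamma(m).
Pure AR (q = 0): c_0 = sigma^2 = 2, c_k = 0 for k >= 1.
Equations for k = 0 and k = 1 (AR order 1):
  gamma(0) = phi_1 gamma(1) + c_0
  gamma(1) = phi_1 gamma(0) + c_1
Substituting the second into the first: gamma(0) (1 - phi_1^2) = c_0 + phi_1 c_1, so
  gamma(0) = c_0 / (1 - phi_1^2) = 2 / (1 - (0.265)^2) = 2 / 0.929775 = 2.151058.
  gamma(1) = phi_1 gamma(0) = (0.265)(2.151058) = 0.57003.
Therefore gamma(1) = 0.5700 (to 4 decimal places).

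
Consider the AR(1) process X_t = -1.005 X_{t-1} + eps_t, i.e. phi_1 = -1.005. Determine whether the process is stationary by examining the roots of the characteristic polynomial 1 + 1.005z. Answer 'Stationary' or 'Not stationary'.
\text{Not stationary}

The AR(p) characteristic polynomial is P(z) = 1 + 1.005z.
Stationarity requires all roots to lie outside the unit circle, i.e. |z| > 1 for every root.
This is linear in z: 1 + (1.005) z = 0  =>  z = -1/(1.005) = -0.995025,  |z| = 0.995025.
Moduli of all roots: 0.9950.
All moduli strictly greater than 1? No.
Verdict: Not stationary.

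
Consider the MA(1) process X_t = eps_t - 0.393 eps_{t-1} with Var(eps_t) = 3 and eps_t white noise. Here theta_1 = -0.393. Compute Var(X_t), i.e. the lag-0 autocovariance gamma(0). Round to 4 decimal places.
\gamma(0) = 3.4633

For an MA(q) process X_t = eps_t + sum_i theta_i eps_{t-i} with
Var(eps_t) = sigma^2, the variance is
  gamma(0) = sigma^2 * (1 + sum_i theta_i^2).
  sum_i theta_i^2 = (-0.393)^2 = 0.154449.
  gamma(0) = 3 * (1 + 0.154449) = 3 * 1.154449 = 3.463347, which rounds to 3.4633.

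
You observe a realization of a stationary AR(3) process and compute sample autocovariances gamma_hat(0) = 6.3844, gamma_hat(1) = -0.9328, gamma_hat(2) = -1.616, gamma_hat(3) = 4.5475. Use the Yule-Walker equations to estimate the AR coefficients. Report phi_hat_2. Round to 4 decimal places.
\hat\phi_{2} = -0.1510

The Yule-Walker equations for an AR(p) process read, in matrix form,
  Gamma_p phi = r_p,   with   (Gamma_p)_{ij} = gamma(|i - j|),
                       (r_p)_i = gamma(i),   i,j = 1..p.
Substitute the sample gammas (Toeplitz matrix and right-hand side of size 3):
  Gamma_p = [[6.3844, -0.9328, -1.616], [-0.9328, 6.3844, -0.9328], [-1.616, -0.9328, 6.3844]]
  r_p     = [-0.9328, -1.616, 4.5475]
Written out (R1..R3):
  (R1) 6.3844 phi_1 - 0.9328 phi_2 - 1.616 phi_3 = -0.9328
  (R2) -0.9328 phi_1 + 6.3844 phi_2 - 0.9328 phi_3 = -1.616
  (R3) -1.616 phi_1 - 0.9328 phi_2 + 6.3844 phi_3 = 4.5475
Gaussian elimination:
  R2 <- R2 - (-0.9328/6.3844) R1 = R2 - (-0.146106) R1:  6.248112 phi_2 - 1.168908 phi_3 = -1.752288
  R3 <- R3 - (-1.616/6.3844) R1 = R3 - (-0.253117) R1:  -1.168908 phi_2 + 5.975363 phi_3 = 4.311392
  R3 <- R3 - (-1.168908/6.248112) R2 = R3 - (-0.187082) R2:  5.756682 phi_3 = 3.983571
Back-substitution:
  phi_hat_3 = 3.983571 / 5.756682 = 0.691991
  phi_hat_2 = (-1.752288 - (-1.168908)(0.691991)) / 6.248112 = -0.150992
  phi_hat_1 = (-0.9328 - (-0.9328)(-0.150992) - (-1.616)(0.691991)) / 6.3844 = 0.006988
So phi_hat = [0.0070, -0.1510, 0.6920].
Therefore phi_hat_2 = -0.1510.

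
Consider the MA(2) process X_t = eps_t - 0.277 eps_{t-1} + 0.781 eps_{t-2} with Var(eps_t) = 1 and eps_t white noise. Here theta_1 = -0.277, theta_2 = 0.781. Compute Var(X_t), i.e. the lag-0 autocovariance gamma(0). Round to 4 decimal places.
\gamma(0) = 1.6867

For an MA(q) process X_t = eps_t + sum_i theta_i eps_{t-i} with
Var(eps_t) = sigma^2, the variance is
  gamma(0) = sigma^2 * (1 + sum_i theta_i^2).
  sum_i theta_i^2 = (-0.277)^2 + (0.781)^2 = 0.076729 + 0.609961 = 0.68669.
  gamma(0) = 1 * (1 + 0.68669) = 1 * 1.68669 = 1.68669, which rounds to 1.6867.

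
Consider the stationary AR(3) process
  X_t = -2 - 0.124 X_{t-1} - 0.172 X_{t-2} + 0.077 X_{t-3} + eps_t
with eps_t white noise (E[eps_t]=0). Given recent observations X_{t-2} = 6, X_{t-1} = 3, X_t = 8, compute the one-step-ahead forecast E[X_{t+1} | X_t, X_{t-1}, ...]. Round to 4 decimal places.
E[X_{t+1} \mid \mathcal F_t] = -3.0460

For an AR(p) model X_t = c + sum_i phi_i X_{t-i} + eps_t, the
one-step-ahead conditional mean is
  E[X_{t+1} | X_t, ...] = c + sum_i phi_i X_{t+1-i}.
Substitute known values:
  E[X_{t+1} | ...] = -2 + (-0.124) * (8) + (-0.172) * (3) + (0.077) * (6)
                   = -3.0460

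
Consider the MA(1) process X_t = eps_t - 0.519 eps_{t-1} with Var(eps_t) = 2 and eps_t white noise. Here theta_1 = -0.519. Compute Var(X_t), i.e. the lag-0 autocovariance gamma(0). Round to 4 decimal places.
\gamma(0) = 2.5387

For an MA(q) process X_t = eps_t + sum_i theta_i eps_{t-i} with
Var(eps_t) = sigma^2, the variance is
  gamma(0) = sigma^2 * (1 + sum_i theta_i^2).
  sum_i theta_i^2 = (-0.519)^2 = 0.269361.
  gamma(0) = 2 * (1 + 0.269361) = 2 * 1.269361 = 2.538722, which rounds to 2.5387.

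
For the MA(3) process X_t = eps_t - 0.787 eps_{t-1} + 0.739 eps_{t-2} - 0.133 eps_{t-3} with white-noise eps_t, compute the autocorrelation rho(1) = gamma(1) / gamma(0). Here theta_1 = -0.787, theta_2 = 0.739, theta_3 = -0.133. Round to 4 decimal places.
\rho(1) = -0.6719

For an MA(q) process with theta_0 = 1, the autocovariance is
  gamma(k) = sigma^2 * sum_{i=0..q-k} theta_i * theta_{i+k},
and rho(k) = gamma(k) / gamma(0). Sigma^2 cancels.
  numerator   = (1)*(-0.787) + (-0.787)*(0.739) + (0.739)*(-0.133) = -1.46688.
  denominator = (1)^2 + (-0.787)^2 + (0.739)^2 + (-0.133)^2 = 2.183179.
  rho(1) = -1.46688 / 2.183179 = -0.6719.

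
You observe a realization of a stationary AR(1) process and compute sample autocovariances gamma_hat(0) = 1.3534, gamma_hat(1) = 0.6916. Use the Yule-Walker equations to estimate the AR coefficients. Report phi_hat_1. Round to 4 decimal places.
\hat\phi_{1} = 0.5110

The Yule-Walker equations for an AR(p) process read, in matrix form,
  Gamma_p phi = r_p,   with   (Gamma_p)_{ij} = gamma(|i - j|),
                       (r_p)_i = gamma(i),   i,j = 1..p.
Substitute the sample gammas (Toeplitz matrix and right-hand side of size 1):
  Gamma_p = [[1.3534]]
  r_p     = [0.6916]
With p = 1 this is the single equation gamma(0) phi_1 = gamma(1):
  phi_hat_1 = gamma(1) / gamma(0) = 0.6916 / 1.3534 = 0.5110.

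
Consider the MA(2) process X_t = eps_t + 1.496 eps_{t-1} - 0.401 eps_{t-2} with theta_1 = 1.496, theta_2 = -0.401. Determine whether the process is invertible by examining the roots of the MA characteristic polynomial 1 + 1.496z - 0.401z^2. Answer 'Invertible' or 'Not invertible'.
\text{Not invertible}

The MA(q) characteristic polynomial is P(z) = 1 + 1.496z - 0.401z^2.
Invertibility requires all roots to lie outside the unit circle, i.e. |z| > 1 for every root.
Set 1 + (1.496) z + (-0.401) z^2 = 0, i.e. a z^2 + b z + c = 0 with a = -0.401, b = 1.496, c = 1.
Discriminant D = b^2 - 4ac = (1.496)^2 - 4*(-0.401)*1 = 2.238016 - (-1.604) = 3.842016.
D >= 0, so the roots are real: z = (-b +/- sqrt(D)) / (2a) = (-1.496 +/- 1.960106) / (-0.802).
  z_1 = (-1.496 + 1.960106) / (-0.802) = -0.5787,   |z_1| = 0.5787.
  z_2 = (-1.496 - 1.960106) / (-0.802) = 4.3094,   |z_2| = 4.3094.
Moduli of all roots: 0.5787, 4.3094.
All moduli strictly greater than 1? No.
Verdict: Not invertible.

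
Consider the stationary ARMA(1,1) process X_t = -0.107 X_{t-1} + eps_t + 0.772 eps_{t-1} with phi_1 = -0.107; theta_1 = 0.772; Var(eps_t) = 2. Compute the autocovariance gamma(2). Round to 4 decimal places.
\gamma(2) = -0.1321

Multiply the model equation by X_{t-k} and take expectations. With theta_0 = psi_0 = 1 and psi_j the MA(infinity) weights, this gives
  gamma(k) - sum_i phi_i gamma(k-i) = c_k,
  c_k = sigma^2 * sum_{j=k..q} theta_j psi_{j-k}   (c_k = 0 for k > q),
using gamma(-m) = gamma(m).
psi-weights needed (psi_j = theta_j + sum_i phi_i psi_{j-i}):
  psi_1 = theta_1 + phi_1 = 0.772 + (-0.107) = 0.665
Right-hand sides:
  c_0 = sigma^2 (1 + theta_1 psi_1) = 2 * (1 + (0.772)(0.665)) = 2 * 1.51338 = 3.02676
  c_1 = sigma^2 theta_1 = 2 * (0.772) = 1.544
  c_2 = 0
Equations for k = 0 and k = 1 (AR order 1):
  gamma(0) = phi_1 gamma(1) + c_0
  gamma(1) = phi_1 gamma(0) + c_1
Substituting the second into the first: gamma(0) (1 - phi_1^2) = c_0 + phi_1 c_1, so
  gamma(0) = (c_0 + phi_1 c_1) / (1 - phi_1^2) = (3.02676 + (-0.107)(1.544)) / (1 - (-0.107)^2) = 2.861552 / 0.988551 = 2.894693.
  gamma(1) = phi_1 gamma(0) + c_1 = (-0.107)(2.894693) + (1.544) = 1.234268.
For k = 2 (> q): gamma(2) = phi_1 gamma(1) = (-0.107)(1.234268) = -0.132067.
Therefore gamma(2) = -0.1321 (to 4 decimal places).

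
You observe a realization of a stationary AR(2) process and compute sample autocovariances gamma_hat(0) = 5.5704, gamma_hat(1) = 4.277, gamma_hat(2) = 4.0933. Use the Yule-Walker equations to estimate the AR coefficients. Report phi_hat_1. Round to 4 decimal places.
\hat\phi_{1} = 0.4960

The Yule-Walker equations for an AR(p) process read, in matrix form,
  Gamma_p phi = r_p,   with   (Gamma_p)_{ij} = gamma(|i - j|),
                       (r_p)_i = gamma(i),   i,j = 1..p.
Substitute the sample gammas (Toeplitz matrix and right-hand side of size 2):
  Gamma_p = [[5.5704, 4.277], [4.277, 5.5704]]
  r_p     = [4.277, 4.0933]
Written out:
  5.5704 phi_1 + 4.277 phi_2 = 4.277
  4.277 phi_1 + 5.5704 phi_2 = 4.0933
Solve by Cramer's rule:
  det = gamma(0)^2 - gamma(1)^2 = (5.5704)^2 - (4.277)^2 = 31.02935616 - 18.292729 = 12.73662716
  phi_hat_1 = [gamma(1) gamma(0) - gamma(1) gamma(2)] / det = [(4.277)(5.5704) - (4.277)(4.0933)] / 12.73662716 = 6.3175567 / 12.73662716 = 0.496
  phi_hat_2 = [gamma(0) gamma(2) - gamma(1)^2] / det = [(5.5704)(4.0933) - (4.277)^2] / 12.73662716 = 4.50858932 / 12.73662716 = 0.354
So phi_hat = [0.4960, 0.3540].
Therefore phi_hat_1 = 0.4960.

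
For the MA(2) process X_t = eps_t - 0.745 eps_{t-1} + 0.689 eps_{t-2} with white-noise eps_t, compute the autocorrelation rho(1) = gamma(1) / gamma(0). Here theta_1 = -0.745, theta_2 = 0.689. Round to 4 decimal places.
\rho(1) = -0.6199

For an MA(q) process with theta_0 = 1, the autocovariance is
  gamma(k) = sigma^2 * sum_{i=0..q-k} theta_i * theta_{i+k},
and rho(k) = gamma(k) / gamma(0). Sigma^2 cancels.
  numerator   = (1)*(-0.745) + (-0.745)*(0.689) = -1.258305.
  denominator = (1)^2 + (-0.745)^2 + (0.689)^2 = 2.029746.
  rho(1) = -1.258305 / 2.029746 = -0.6199.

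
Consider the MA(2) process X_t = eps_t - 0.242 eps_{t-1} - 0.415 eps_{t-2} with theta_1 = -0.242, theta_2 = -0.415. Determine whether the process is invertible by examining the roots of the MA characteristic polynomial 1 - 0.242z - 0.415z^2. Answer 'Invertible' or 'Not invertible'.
\text{Invertible}

The MA(q) characteristic polynomial is P(z) = 1 - 0.242z - 0.415z^2.
Invertibility requires all roots to lie outside the unit circle, i.e. |z| > 1 for every root.
Set 1 + (-0.242) z + (-0.415) z^2 = 0, i.e. a z^2 + b z + c = 0 with a = -0.415, b = -0.242, c = 1.
Discriminant D = b^2 - 4ac = (-0.242)^2 - 4*(-0.415)*1 = 0.058564 - (-1.66) = 1.718564.
D >= 0, so the roots are real: z = (-b +/- sqrt(D)) / (2a) = (0.242 +/- 1.31094) / (-0.83).
  z_1 = (0.242 + 1.31094) / (-0.83) = -1.871,   |z_1| = 1.871.
  z_2 = (0.242 - 1.31094) / (-0.83) = 1.2879,   |z_2| = 1.2879.
Moduli of all roots: 1.8710, 1.2879.
All moduli strictly greater than 1? Yes.
Verdict: Invertible.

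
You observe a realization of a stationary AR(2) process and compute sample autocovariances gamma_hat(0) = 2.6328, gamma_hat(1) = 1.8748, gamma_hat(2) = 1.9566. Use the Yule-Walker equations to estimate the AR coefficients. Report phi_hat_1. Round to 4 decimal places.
\hat\phi_{1} = 0.3710

The Yule-Walker equations for an AR(p) process read, in matrix form,
  Gamma_p phi = r_p,   with   (Gamma_p)_{ij} = gamma(|i - j|),
                       (r_p)_i = gamma(i),   i,j = 1..p.
Substitute the sample gammas (Toeplitz matrix and right-hand side of size 2):
  Gamma_p = [[2.6328, 1.8748], [1.8748, 2.6328]]
  r_p     = [1.8748, 1.9566]
Written out:
  2.6328 phi_1 + 1.8748 phi_2 = 1.8748
  1.8748 phi_1 + 2.6328 phi_2 = 1.9566
Solve by Cramer's rule:
  det = gamma(0)^2 - gamma(1)^2 = (2.6328)^2 - (1.8748)^2 = 6.93163584 - 3.51487504 = 3.4167608
  phi_hat_1 = [gamma(1) gamma(0) - gamma(1) gamma(2)] / det = [(1.8748)(2.6328) - (1.8748)(1.9566)] / 3.4167608 = 1.26773976 / 3.4167608 = 0.371
  phi_hat_2 = [gamma(0) gamma(2) - gamma(1)^2] / det = [(2.6328)(1.9566) - (1.8748)^2] / 3.4167608 = 1.63646144 / 3.4167608 = 0.479
So phi_hat = [0.3710, 0.4790].
Therefore phi_hat_1 = 0.3710.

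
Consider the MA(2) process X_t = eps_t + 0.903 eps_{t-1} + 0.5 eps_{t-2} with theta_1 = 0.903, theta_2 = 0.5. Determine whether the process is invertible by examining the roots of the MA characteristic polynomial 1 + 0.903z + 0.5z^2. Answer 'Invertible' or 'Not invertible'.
\text{Invertible}

The MA(q) characteristic polynomial is P(z) = 1 + 0.903z + 0.5z^2.
Invertibility requires all roots to lie outside the unit circle, i.e. |z| > 1 for every root.
Set 1 + (0.903) z + (0.5) z^2 = 0, i.e. a z^2 + b z + c = 0 with a = 0.5, b = 0.903, c = 1.
Discriminant D = b^2 - 4ac = (0.903)^2 - 4*(0.5)*1 = 0.815409 - (2) = -1.184591.
D < 0, so the roots are the complex-conjugate pair z = (-b +/- i sqrt(-D)) / (2a) = -0.903 +/- 1.0884i.
For a conjugate pair |z|^2 = z * conj(z) = (product of roots) = c/a = 1/(0.5) = 2, so |z| = sqrt(2) = 1.4142 for both roots.
Moduli of all roots: 1.4142, 1.4142.
All moduli strictly greater than 1? Yes.
Verdict: Invertible.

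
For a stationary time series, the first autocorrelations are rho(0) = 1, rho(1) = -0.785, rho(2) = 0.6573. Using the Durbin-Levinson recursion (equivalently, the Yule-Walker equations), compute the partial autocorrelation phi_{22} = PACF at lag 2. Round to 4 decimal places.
\phi_{22} = 0.1070

The PACF at lag k is phi_{kk}, the last component of the solution
to the Yule-Walker system G_k phi = r_k where
  (G_k)_{ij} = rho(|i - j|), (r_k)_i = rho(i), i,j = 1..k.
Equivalently, Durbin-Levinson gives phi_{kk} iteratively:
  phi_{11} = rho(1)
  phi_{kk} = [rho(k) - sum_{j=1..k-1} phi_{k-1,j} rho(k-j)]
            / [1 - sum_{j=1..k-1} phi_{k-1,j} rho(j)],
  phi_{k,j} = phi_{k-1,j} - phi_{kk} phi_{k-1,k-j},  j = 1..k-1.
Step k = 1:
  phi_11 = rho(1) = -0.785.
Step k = 2:
  phi_22 = [rho(2) - phi_11 rho(1)] / [1 - phi_11 rho(1)] = [0.6573 - (-0.785)(-0.785)] / [1 - (-0.785)(-0.785)]
         = 0.041075 / 0.383775 = 0.107.
Therefore phi_{22} = 0.1070.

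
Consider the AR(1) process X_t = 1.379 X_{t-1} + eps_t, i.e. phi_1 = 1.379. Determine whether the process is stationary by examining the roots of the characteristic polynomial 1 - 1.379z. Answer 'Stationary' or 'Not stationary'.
\text{Not stationary}

The AR(p) characteristic polynomial is P(z) = 1 - 1.379z.
Stationarity requires all roots to lie outside the unit circle, i.e. |z| > 1 for every root.
This is linear in z: 1 + (-1.379) z = 0  =>  z = -1/(-1.379) = 0.725163,  |z| = 0.725163.
Moduli of all roots: 0.7252.
All moduli strictly greater than 1? No.
Verdict: Not stationary.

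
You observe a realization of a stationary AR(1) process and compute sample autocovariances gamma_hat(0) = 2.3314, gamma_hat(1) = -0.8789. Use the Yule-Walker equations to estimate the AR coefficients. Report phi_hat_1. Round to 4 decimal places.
\hat\phi_{1} = -0.3770

The Yule-Walker equations for an AR(p) process read, in matrix form,
  Gamma_p phi = r_p,   with   (Gamma_p)_{ij} = gamma(|i - j|),
                       (r_p)_i = gamma(i),   i,j = 1..p.
Substitute the sample gammas (Toeplitz matrix and right-hand side of size 1):
  Gamma_p = [[2.3314]]
  r_p     = [-0.8789]
With p = 1 this is the single equation gamma(0) phi_1 = gamma(1):
  phi_hat_1 = gamma(1) / gamma(0) = -0.8789 / 2.3314 = -0.3770.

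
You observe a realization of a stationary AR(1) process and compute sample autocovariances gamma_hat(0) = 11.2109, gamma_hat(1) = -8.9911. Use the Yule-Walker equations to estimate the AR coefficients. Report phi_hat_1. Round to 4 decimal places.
\hat\phi_{1} = -0.8020

The Yule-Walker equations for an AR(p) process read, in matrix form,
  Gamma_p phi = r_p,   with   (Gamma_p)_{ij} = gamma(|i - j|),
                       (r_p)_i = gamma(i),   i,j = 1..p.
Substitute the sample gammas (Toeplitz matrix and right-hand side of size 1):
  Gamma_p = [[11.2109]]
  r_p     = [-8.9911]
With p = 1 this is the single equation gamma(0) phi_1 = gamma(1):
  phi_hat_1 = gamma(1) / gamma(0) = -8.9911 / 11.2109 = -0.8020.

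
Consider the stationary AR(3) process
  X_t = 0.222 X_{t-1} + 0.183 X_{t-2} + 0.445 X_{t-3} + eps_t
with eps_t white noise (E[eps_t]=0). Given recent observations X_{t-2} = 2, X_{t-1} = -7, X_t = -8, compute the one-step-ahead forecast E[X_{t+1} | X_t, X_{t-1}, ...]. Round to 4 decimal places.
E[X_{t+1} \mid \mathcal F_t] = -2.1670

For an AR(p) model X_t = c + sum_i phi_i X_{t-i} + eps_t, the
one-step-ahead conditional mean is
  E[X_{t+1} | X_t, ...] = c + sum_i phi_i X_{t+1-i}.
Substitute known values:
  E[X_{t+1} | ...] = (0.222) * (-8) + (0.183) * (-7) + (0.445) * (2)
                   = -2.1670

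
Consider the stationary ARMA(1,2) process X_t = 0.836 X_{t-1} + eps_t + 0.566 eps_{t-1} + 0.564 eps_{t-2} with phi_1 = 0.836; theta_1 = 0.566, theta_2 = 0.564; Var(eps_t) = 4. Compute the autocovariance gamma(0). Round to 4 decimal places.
\gamma(0) = 51.9010

Multiply the model equation by X_{t-k} and take expectations. With theta_0 = psi_0 = 1 and psi_j the MA(infinity) weights, this gives
  gamma(k) - sum_i phi_i gamma(k-i) = c_k,
  c_k = sigma^2 * sum_{j=k..q} theta_j psi_{j-k}   (c_k = 0 for k > q),
using gamma(-m) = gamma(m).
psi-weights needed (psi_j = theta_j + sum_i phi_i psi_{j-i}):
  psi_1 = theta_1 + phi_1 = 0.566 + (0.836) = 1.402
  psi_2 = theta_2 + phi_1 psi_1 = 0.564 + (0.836)(1.402) = 1.736072
Right-hand sides:
  c_0 = sigma^2 (1 + theta_1 psi_1 + theta_2 psi_2) = 4 * (1 + (0.566)(1.402) + (0.564)(1.736072)) = 4 * 2.772677 = 11.090706
  c_1 = sigma^2 (theta_1 + theta_2 psi_1) = 4 * (0.566 + (0.564)(1.402)) = 5.426912
  c_2 = sigma^2 theta_2 = 4 * (0.564) = 2.256
Equations for k = 0 and k = 1 (AR order 1):
  gamma(0) = phi_1 gamma(1) + c_0
  gamma(1) = phi_1 gamma(0) + c_1
Substituting the second into the first: gamma(0) (1 - phi_1^2) = c_0 + phi_1 c_1, so
  gamma(0) = (c_0 + phi_1 c_1) / (1 - phi_1^2) = (11.090706 + (0.836)(5.426912)) / (1 - (0.836)^2) = 15.627605 / 0.301104 = 51.90102.
Therefore gamma(0) = 51.9010 (to 4 decimal places).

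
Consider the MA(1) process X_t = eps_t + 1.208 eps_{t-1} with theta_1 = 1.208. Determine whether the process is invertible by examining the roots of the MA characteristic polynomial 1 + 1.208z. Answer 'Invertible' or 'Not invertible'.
\text{Not invertible}

The MA(q) characteristic polynomial is P(z) = 1 + 1.208z.
Invertibility requires all roots to lie outside the unit circle, i.e. |z| > 1 for every root.
This is linear in z: 1 + (1.208) z = 0  =>  z = -1/(1.208) = -0.827815,  |z| = 0.827815.
Moduli of all roots: 0.8278.
All moduli strictly greater than 1? No.
Verdict: Not invertible.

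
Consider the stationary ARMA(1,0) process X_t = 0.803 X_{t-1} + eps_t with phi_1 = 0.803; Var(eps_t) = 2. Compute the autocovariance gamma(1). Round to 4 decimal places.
\gamma(1) = 4.5215

Multiply the model equation by X_{t-k} and take expectations. With theta_0 = psi_0 = 1 and psi_j the MA(infinity) weights, this gives
  gamma(k) - sum_i phi_i gamma(k-i) = c_k,
  c_k = sigma^2 * sum_{j=k..q} theta_j psi_{j-k}   (c_k = 0 for k > q),
using gamma(-m) = gamma(m).
Pure AR (q = 0): c_0 = sigma^2 = 2, c_k = 0 for k >= 1.
Equations for k = 0 and k = 1 (AR order 1):
  gamma(0) = phi_1 gamma(1) + c_0
  gamma(1) = phi_1 gamma(0) + c_1
Substituting the second into the first: gamma(0) (1 - phi_1^2) = c_0 + phi_1 c_1, so
  gamma(0) = c_0 / (1 - phi_1^2) = 2 / (1 - (0.803)^2) = 2 / 0.355191 = 5.630773.
  gamma(1) = phi_1 gamma(0) = (0.803)(5.630773) = 4.521511.
Therefore gamma(1) = 4.5215 (to 4 decimal places).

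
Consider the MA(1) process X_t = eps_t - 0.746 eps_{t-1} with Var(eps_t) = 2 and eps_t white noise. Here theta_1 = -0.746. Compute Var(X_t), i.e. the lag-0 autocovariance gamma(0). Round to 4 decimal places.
\gamma(0) = 3.1130

For an MA(q) process X_t = eps_t + sum_i theta_i eps_{t-i} with
Var(eps_t) = sigma^2, the variance is
  gamma(0) = sigma^2 * (1 + sum_i theta_i^2).
  sum_i theta_i^2 = (-0.746)^2 = 0.556516.
  gamma(0) = 2 * (1 + 0.556516) = 2 * 1.556516 = 3.113032, which rounds to 3.1130.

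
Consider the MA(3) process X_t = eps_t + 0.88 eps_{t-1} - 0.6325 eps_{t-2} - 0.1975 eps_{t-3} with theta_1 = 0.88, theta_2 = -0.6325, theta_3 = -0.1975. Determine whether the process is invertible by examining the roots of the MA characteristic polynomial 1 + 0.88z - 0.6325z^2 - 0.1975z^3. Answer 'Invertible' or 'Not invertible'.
\text{Not invertible}

The MA(q) characteristic polynomial is P(z) = 1 + 0.88z - 0.6325z^2 - 0.1975z^3.
Invertibility requires all roots to lie outside the unit circle, i.e. |z| > 1 for every root.
Degree 3: look for a simple real root z0 first, then factor out (1 - z/z0) and solve the remaining quadratic.
Testing z0 = -4: P(-4) = 1 + (0.88)(-4) + (-0.6325)(-4)^2 + (-0.1975)(-4)^3
  = 1 + (-3.52) + (-10.12) + (12.64) = 0.  So z_0 = -4 is a root, |z_0| = 4.
Divide out the factor (1 + 0.25 z) = (1 - z/z0) (since 1/z0 = -0.25):
  P(z) = (1 + 0.25 z)(1 + (0.63) z + (-0.79) z^2)
  [check: z-coef 0.63 - (-0.25) = 0.88; z^2-coef -0.79 - (-0.25)(0.63) = -0.6325; z^3-coef -(-0.25)(-0.79) = -0.1975.]
Remaining roots from the quadratic factor 1 + (0.63) z + (-0.79) z^2:
  Set 1 + (0.63) z + (-0.79) z^2 = 0, i.e. a z^2 + b z + c = 0 with a = -0.79, b = 0.63, c = 1.
  Discriminant D = b^2 - 4ac = (0.63)^2 - 4*(-0.79)*1 = 0.3969 - (-3.16) = 3.5569.
  D >= 0, so the roots are real: z = (-b +/- sqrt(D)) / (2a) = (-0.63 +/- 1.885975) / (-1.58).
    z_1 = (-0.63 + 1.885975) / (-1.58) = -0.7949,   |z_1| = 0.7949.
    z_2 = (-0.63 - 1.885975) / (-1.58) = 1.5924,   |z_2| = 1.5924.
Moduli of all roots: 4.0000, 0.7949, 1.5924.
All moduli strictly greater than 1? No.
Verdict: Not invertible.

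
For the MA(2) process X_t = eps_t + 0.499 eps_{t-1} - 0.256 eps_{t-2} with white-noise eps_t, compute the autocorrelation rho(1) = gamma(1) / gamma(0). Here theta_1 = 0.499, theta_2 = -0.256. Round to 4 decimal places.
\rho(1) = 0.2824

For an MA(q) process with theta_0 = 1, the autocovariance is
  gamma(k) = sigma^2 * sum_{i=0..q-k} theta_i * theta_{i+k},
and rho(k) = gamma(k) / gamma(0). Sigma^2 cancels.
  numerator   = (1)*(0.499) + (0.499)*(-0.256) = 0.371256.
  denominator = (1)^2 + (0.499)^2 + (-0.256)^2 = 1.314537.
  rho(1) = 0.371256 / 1.314537 = 0.2824.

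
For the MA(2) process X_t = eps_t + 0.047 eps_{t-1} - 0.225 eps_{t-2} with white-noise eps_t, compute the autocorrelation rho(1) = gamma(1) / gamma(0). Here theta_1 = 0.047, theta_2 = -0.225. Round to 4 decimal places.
\rho(1) = 0.0346

For an MA(q) process with theta_0 = 1, the autocovariance is
  gamma(k) = sigma^2 * sum_{i=0..q-k} theta_i * theta_{i+k},
and rho(k) = gamma(k) / gamma(0). Sigma^2 cancels.
  numerator   = (1)*(0.047) + (0.047)*(-0.225) = 0.036425.
  denominator = (1)^2 + (0.047)^2 + (-0.225)^2 = 1.052834.
  rho(1) = 0.036425 / 1.052834 = 0.0346.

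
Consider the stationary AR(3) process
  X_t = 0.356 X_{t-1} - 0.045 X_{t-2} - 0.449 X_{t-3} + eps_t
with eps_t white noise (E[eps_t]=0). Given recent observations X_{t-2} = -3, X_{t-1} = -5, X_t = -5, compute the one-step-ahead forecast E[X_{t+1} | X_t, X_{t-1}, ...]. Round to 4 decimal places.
E[X_{t+1} \mid \mathcal F_t] = -0.2080

For an AR(p) model X_t = c + sum_i phi_i X_{t-i} + eps_t, the
one-step-ahead conditional mean is
  E[X_{t+1} | X_t, ...] = c + sum_i phi_i X_{t+1-i}.
Substitute known values:
  E[X_{t+1} | ...] = (0.356) * (-5) + (-0.045) * (-5) + (-0.449) * (-3)
                   = -0.2080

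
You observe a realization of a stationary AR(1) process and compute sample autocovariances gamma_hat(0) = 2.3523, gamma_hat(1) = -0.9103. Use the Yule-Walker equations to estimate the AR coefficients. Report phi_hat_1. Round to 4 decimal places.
\hat\phi_{1} = -0.3870

The Yule-Walker equations for an AR(p) process read, in matrix form,
  Gamma_p phi = r_p,   with   (Gamma_p)_{ij} = gamma(|i - j|),
                       (r_p)_i = gamma(i),   i,j = 1..p.
Substitute the sample gammas (Toeplitz matrix and right-hand side of size 1):
  Gamma_p = [[2.3523]]
  r_p     = [-0.9103]
With p = 1 this is the single equation gamma(0) phi_1 = gamma(1):
  phi_hat_1 = gamma(1) / gamma(0) = -0.9103 / 2.3523 = -0.3870.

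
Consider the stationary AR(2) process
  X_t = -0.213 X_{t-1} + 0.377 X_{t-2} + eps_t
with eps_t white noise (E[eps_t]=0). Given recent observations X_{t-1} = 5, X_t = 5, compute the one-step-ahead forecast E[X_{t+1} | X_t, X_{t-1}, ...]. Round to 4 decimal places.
E[X_{t+1} \mid \mathcal F_t] = 0.8200

For an AR(p) model X_t = c + sum_i phi_i X_{t-i} + eps_t, the
one-step-ahead conditional mean is
  E[X_{t+1} | X_t, ...] = c + sum_i phi_i X_{t+1-i}.
Substitute known values:
  E[X_{t+1} | ...] = (-0.213) * (5) + (0.377) * (5)
                   = 0.8200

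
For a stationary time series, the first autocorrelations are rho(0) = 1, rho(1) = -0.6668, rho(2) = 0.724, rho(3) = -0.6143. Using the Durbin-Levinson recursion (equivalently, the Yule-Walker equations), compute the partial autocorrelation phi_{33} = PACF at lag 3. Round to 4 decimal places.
\phi_{33} = -0.0939

The PACF at lag k is phi_{kk}, the last component of the solution
to the Yule-Walker system G_k phi = r_k where
  (G_k)_{ij} = rho(|i - j|), (r_k)_i = rho(i), i,j = 1..k.
Equivalently, Durbin-Levinson gives phi_{kk} iteratively:
  phi_{11} = rho(1)
  phi_{kk} = [rho(k) - sum_{j=1..k-1} phi_{k-1,j} rho(k-j)]
            / [1 - sum_{j=1..k-1} phi_{k-1,j} rho(j)],
  phi_{k,j} = phi_{k-1,j} - phi_{kk} phi_{k-1,k-j},  j = 1..k-1.
Step k = 1:
  phi_11 = rho(1) = -0.6668.
Step k = 2:
  phi_22 = [rho(2) - phi_11 rho(1)] / [1 - phi_11 rho(1)] = [0.724 - (-0.6668)(-0.6668)] / [1 - (-0.6668)(-0.6668)]
         = 0.27937776 / 0.55537776 = 0.503041.
  Update: phi_21 = phi_11 - phi_22 phi_11 = -0.6668 - (0.503041)(-0.6668) = -0.331372.
Step k = 3:
  phi_33 = [rho(3) - phi_21 rho(2) - phi_22 rho(1)] / [1 - phi_21 rho(1) - phi_22 rho(2)]
    numerator   = -0.6143 - (-0.331372)(0.724) - (0.503041)(-0.6668) = -0.03895875
    denominator = 1 - (-0.331372)(-0.6668) - (0.503041)(0.724) = 0.4148393
  phi_33 = -0.03895875 / 0.4148393 = -0.0939.
Therefore phi_{33} = -0.0939.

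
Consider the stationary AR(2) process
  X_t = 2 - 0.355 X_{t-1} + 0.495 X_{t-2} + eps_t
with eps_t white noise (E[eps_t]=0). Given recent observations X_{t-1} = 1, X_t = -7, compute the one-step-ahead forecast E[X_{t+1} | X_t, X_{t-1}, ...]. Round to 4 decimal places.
E[X_{t+1} \mid \mathcal F_t] = 4.9800

For an AR(p) model X_t = c + sum_i phi_i X_{t-i} + eps_t, the
one-step-ahead conditional mean is
  E[X_{t+1} | X_t, ...] = c + sum_i phi_i X_{t+1-i}.
Substitute known values:
  E[X_{t+1} | ...] = 2 + (-0.355) * (-7) + (0.495) * (1)
                   = 4.9800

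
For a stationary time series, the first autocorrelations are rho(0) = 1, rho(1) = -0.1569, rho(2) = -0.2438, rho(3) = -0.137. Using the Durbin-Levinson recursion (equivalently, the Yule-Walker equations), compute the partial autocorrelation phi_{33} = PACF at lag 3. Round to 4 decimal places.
\phi_{33} = -0.2540

The PACF at lag k is phi_{kk}, the last component of the solution
to the Yule-Walker system G_k phi = r_k where
  (G_k)_{ij} = rho(|i - j|), (r_k)_i = rho(i), i,j = 1..k.
Equivalently, Durbin-Levinson gives phi_{kk} iteratively:
  phi_{11} = rho(1)
  phi_{kk} = [rho(k) - sum_{j=1..k-1} phi_{k-1,j} rho(k-j)]
            / [1 - sum_{j=1..k-1} phi_{k-1,j} rho(j)],
  phi_{k,j} = phi_{k-1,j} - phi_{kk} phi_{k-1,k-j},  j = 1..k-1.
Step k = 1:
  phi_11 = rho(1) = -0.1569.
Step k = 2:
  phi_22 = [rho(2) - phi_11 rho(1)] / [1 - phi_11 rho(1)] = [-0.2438 - (-0.1569)(-0.1569)] / [1 - (-0.1569)(-0.1569)]
         = -0.26841761 / 0.97538239 = -0.275192.
  Update: phi_21 = phi_11 - phi_22 phi_11 = -0.1569 - (-0.275192)(-0.1569) = -0.200078.
Step k = 3:
  phi_33 = [rho(3) - phi_21 rho(2) - phi_22 rho(1)] / [1 - phi_21 rho(1) - phi_22 rho(2)]
    numerator   = -0.137 - (-0.200078)(-0.2438) - (-0.275192)(-0.1569) = -0.22895659
    denominator = 1 - (-0.200078)(-0.1569) - (-0.275192)(-0.2438) = 0.90151596
  phi_33 = -0.22895659 / 0.90151596 = -0.254.
Therefore phi_{33} = -0.2540.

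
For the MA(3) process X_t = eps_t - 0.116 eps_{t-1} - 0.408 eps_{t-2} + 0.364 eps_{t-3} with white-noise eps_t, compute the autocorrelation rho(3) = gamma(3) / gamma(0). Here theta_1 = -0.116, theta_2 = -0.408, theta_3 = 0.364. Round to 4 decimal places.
\rho(3) = 0.2774

For an MA(q) process with theta_0 = 1, the autocovariance is
  gamma(k) = sigma^2 * sum_{i=0..q-k} theta_i * theta_{i+k},
and rho(k) = gamma(k) / gamma(0). Sigma^2 cancels.
  numerator   = (1)*(0.364) = 0.364.
  denominator = (1)^2 + (-0.116)^2 + (-0.408)^2 + (0.364)^2 = 1.312416.
  rho(3) = 0.364 / 1.312416 = 0.2774.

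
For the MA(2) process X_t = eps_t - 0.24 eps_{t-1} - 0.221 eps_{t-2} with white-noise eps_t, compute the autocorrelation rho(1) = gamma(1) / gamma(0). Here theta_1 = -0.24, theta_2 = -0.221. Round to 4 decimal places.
\rho(1) = -0.1690

For an MA(q) process with theta_0 = 1, the autocovariance is
  gamma(k) = sigma^2 * sum_{i=0..q-k} theta_i * theta_{i+k},
and rho(k) = gamma(k) / gamma(0). Sigma^2 cancels.
  numerator   = (1)*(-0.24) + (-0.24)*(-0.221) = -0.18696.
  denominator = (1)^2 + (-0.24)^2 + (-0.221)^2 = 1.106441.
  rho(1) = -0.18696 / 1.106441 = -0.1690.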